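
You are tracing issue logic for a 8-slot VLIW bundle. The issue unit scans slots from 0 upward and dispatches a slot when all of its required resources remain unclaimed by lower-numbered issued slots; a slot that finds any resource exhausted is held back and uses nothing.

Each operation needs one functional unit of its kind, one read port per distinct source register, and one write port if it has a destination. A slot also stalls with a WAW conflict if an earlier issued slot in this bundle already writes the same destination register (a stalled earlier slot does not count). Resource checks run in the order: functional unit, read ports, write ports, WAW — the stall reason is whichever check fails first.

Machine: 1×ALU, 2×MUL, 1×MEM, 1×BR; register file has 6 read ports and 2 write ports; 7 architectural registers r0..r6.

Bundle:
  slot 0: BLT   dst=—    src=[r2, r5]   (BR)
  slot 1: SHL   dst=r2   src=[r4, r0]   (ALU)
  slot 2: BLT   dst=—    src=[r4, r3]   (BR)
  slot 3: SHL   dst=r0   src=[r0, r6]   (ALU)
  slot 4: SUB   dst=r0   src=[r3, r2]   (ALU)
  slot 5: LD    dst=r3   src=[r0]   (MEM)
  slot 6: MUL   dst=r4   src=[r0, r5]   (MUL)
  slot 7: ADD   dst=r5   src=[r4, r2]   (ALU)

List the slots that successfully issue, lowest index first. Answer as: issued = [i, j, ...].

slot 0 (BR): ISSUE — free A1,Mu2,Ld1,B0 rp4 wp2
slot 1 (ALU): ISSUE — free A0,Mu2,Ld1,B0 rp2 wp1
slot 2 (BR): stall FU — free A0,Mu2,Ld1,B0 rp2 wp1
slot 3 (ALU): stall FU — free A0,Mu2,Ld1,B0 rp2 wp1
slot 4 (ALU): stall FU — free A0,Mu2,Ld1,B0 rp2 wp1
slot 5 (MEM): ISSUE — free A0,Mu2,Ld0,B0 rp1 wp0
slot 6 (MUL): stall RD_PORT — free A0,Mu2,Ld0,B0 rp1 wp0
slot 7 (ALU): stall FU — free A0,Mu2,Ld0,B0 rp1 wp0

issued = [0, 1, 5]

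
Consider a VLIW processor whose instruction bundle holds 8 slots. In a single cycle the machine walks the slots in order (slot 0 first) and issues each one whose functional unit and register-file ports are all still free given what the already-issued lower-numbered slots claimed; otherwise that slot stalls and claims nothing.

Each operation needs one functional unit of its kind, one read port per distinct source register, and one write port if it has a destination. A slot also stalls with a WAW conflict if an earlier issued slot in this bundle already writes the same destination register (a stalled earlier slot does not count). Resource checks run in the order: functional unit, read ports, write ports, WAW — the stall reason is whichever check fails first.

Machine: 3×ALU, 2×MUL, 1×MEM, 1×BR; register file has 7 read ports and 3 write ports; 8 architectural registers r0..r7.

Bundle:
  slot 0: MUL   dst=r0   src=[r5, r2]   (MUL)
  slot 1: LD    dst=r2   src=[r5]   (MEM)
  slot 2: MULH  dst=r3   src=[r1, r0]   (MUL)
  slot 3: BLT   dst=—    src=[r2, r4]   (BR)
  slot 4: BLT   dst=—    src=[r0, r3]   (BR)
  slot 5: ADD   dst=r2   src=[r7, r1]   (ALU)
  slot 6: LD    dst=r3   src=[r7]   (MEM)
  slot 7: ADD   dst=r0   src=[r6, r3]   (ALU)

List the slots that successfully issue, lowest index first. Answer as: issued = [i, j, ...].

  0. MUL→r0 ⇒ go  {3A/1Mu/1Ld/1B | 5r 2w}
  1. MEM→r2 ⇒ go  {3A/1Mu/0Ld/1B | 4r 1w}
  2. MUL→r3 ⇒ go  {3A/0Mu/0Ld/1B | 2r 0w}
  3. BR ⇒ go  {3A/0Mu/0Ld/0B | 0r 0w}
  4. BR ⇒ no(FU)  {3A/0Mu/0Ld/0B | 0r 0w}
  5. ALU→r2 ⇒ no(RD_PORT)  {3A/0Mu/0Ld/0B | 0r 0w}
  6. MEM→r3 ⇒ no(FU)  {3A/0Mu/0Ld/0B | 0r 0w}
  7. ALU→r0 ⇒ no(RD_PORT)  {3A/0Mu/0Ld/0B | 0r 0w}

issued = [0, 1, 2, 3]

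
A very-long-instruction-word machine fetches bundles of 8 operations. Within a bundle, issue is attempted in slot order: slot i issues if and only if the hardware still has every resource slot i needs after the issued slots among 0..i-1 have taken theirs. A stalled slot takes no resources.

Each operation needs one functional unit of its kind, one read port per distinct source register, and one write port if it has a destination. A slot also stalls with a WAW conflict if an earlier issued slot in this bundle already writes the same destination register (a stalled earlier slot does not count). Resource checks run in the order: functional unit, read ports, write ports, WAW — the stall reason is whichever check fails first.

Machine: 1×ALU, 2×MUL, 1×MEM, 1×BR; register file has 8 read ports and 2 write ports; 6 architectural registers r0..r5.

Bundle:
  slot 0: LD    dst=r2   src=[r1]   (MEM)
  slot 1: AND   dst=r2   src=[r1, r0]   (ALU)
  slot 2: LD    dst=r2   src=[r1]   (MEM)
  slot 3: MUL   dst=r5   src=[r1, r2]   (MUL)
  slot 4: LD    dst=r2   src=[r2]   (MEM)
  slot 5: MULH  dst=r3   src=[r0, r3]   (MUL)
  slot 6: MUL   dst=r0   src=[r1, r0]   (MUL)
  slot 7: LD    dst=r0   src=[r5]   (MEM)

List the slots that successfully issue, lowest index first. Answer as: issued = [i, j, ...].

[0] MEM needs rd=1 wr=1: ok; after: ALU=1 MUL=2 MEM=0 BR=1, R=7, W=1
[1] ALU needs rd=2 wr=1: WAW; after: ALU=1 MUL=2 MEM=0 BR=1, R=7, W=1
[2] MEM needs rd=1 wr=1: FU; after: ALU=1 MUL=2 MEM=0 BR=1, R=7, W=1
[3] MUL needs rd=2 wr=1: ok; after: ALU=1 MUL=1 MEM=0 BR=1, R=5, W=0
[4] MEM needs rd=1 wr=1: FU; after: ALU=1 MUL=1 MEM=0 BR=1, R=5, W=0
[5] MUL needs rd=2 wr=1: WR_PORT; after: ALU=1 MUL=1 MEM=0 BR=1, R=5, W=0
[6] MUL needs rd=2 wr=1: WR_PORT; after: ALU=1 MUL=1 MEM=0 BR=1, R=5, W=0
[7] MEM needs rd=1 wr=1: FU; after: ALU=1 MUL=1 MEM=0 BR=1, R=5, W=0

issued = [0, 3]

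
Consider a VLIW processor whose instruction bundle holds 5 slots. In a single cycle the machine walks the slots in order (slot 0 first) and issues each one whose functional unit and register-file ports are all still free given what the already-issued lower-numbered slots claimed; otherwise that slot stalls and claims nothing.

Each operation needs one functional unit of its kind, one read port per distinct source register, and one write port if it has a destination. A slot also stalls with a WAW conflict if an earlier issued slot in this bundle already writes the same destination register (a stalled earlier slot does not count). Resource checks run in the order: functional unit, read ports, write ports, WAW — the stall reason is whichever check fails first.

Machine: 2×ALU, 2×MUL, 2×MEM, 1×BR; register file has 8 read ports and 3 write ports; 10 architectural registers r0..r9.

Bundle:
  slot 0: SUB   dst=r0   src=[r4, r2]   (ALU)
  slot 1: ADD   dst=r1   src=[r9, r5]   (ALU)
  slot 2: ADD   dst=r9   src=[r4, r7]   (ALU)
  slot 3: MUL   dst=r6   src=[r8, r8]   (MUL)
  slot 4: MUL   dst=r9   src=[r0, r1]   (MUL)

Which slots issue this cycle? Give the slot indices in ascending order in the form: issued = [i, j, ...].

issued = [0, 1, 3]

#0 ALU src=r4,r2 dispatched  <A:1 Mu:2 Ld:2 B:1 rd:6 wr:2>
#1 ALU src=r9,r5 dispatched  <A:0 Mu:2 Ld:2 B:1 rd:4 wr:1>
#2 ALU src=r4,r7 held:FU  <A:0 Mu:2 Ld:2 B:1 rd:4 wr:1>
#3 MUL src=r8,r8 dispatched  <A:0 Mu:1 Ld:2 B:1 rd:3 wr:0>
#4 MUL src=r0,r1 held:WR_PORT  <A:0 Mu:1 Ld:2 B:1 rd:3 wr:0>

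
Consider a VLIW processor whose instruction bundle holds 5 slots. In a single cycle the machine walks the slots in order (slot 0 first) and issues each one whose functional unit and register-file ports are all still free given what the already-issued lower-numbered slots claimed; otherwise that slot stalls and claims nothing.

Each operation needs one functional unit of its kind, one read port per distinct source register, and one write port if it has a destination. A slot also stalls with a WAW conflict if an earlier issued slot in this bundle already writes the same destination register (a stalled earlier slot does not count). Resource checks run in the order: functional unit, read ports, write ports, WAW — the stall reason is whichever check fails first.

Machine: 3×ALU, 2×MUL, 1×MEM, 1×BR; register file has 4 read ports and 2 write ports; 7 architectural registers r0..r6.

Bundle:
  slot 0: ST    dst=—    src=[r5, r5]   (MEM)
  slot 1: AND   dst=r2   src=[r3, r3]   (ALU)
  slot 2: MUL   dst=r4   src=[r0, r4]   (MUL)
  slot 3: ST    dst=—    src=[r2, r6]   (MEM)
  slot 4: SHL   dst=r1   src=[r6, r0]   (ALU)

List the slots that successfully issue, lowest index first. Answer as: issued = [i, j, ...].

#0 MEM src=r5,r5 dispatched  <A:3 Mu:2 Ld:0 B:1 rd:3 wr:2>
#1 ALU src=r3,r3 dispatched  <A:2 Mu:2 Ld:0 B:1 rd:2 wr:1>
#2 MUL src=r0,r4 dispatched  <A:2 Mu:1 Ld:0 B:1 rd:0 wr:0>
#3 MEM src=r2,r6 held:FU  <A:2 Mu:1 Ld:0 B:1 rd:0 wr:0>
#4 ALU src=r6,r0 held:RD_PORT  <A:2 Mu:1 Ld:0 B:1 rd:0 wr:0>

issued = [0, 1, 2]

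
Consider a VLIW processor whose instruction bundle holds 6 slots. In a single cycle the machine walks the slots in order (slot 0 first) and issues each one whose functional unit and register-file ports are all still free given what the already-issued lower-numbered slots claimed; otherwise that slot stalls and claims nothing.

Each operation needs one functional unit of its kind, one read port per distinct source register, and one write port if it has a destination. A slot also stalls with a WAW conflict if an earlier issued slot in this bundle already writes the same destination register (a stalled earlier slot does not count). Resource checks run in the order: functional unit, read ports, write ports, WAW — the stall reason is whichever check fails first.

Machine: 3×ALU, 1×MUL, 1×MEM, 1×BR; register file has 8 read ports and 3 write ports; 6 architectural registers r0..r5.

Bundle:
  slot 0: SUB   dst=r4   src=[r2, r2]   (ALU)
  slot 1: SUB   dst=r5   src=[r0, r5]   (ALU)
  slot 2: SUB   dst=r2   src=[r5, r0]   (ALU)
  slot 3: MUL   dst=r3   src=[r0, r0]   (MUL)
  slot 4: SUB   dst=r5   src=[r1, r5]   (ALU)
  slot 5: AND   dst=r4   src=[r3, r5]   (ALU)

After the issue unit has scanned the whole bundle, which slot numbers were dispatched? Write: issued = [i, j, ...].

issued = [0, 1, 2]

#0 ALU src=r2,r2 dispatched  <A:2 Mu:1 Ld:1 B:1 rd:7 wr:2>
#1 ALU src=r0,r5 dispatched  <A:1 Mu:1 Ld:1 B:1 rd:5 wr:1>
#2 ALU src=r5,r0 dispatched  <A:0 Mu:1 Ld:1 B:1 rd:3 wr:0>
#3 MUL src=r0,r0 held:WR_PORT  <A:0 Mu:1 Ld:1 B:1 rd:3 wr:0>
#4 ALU src=r1,r5 held:FU  <A:0 Mu:1 Ld:1 B:1 rd:3 wr:0>
#5 ALU src=r3,r5 held:FU  <A:0 Mu:1 Ld:1 B:1 rd:3 wr:0>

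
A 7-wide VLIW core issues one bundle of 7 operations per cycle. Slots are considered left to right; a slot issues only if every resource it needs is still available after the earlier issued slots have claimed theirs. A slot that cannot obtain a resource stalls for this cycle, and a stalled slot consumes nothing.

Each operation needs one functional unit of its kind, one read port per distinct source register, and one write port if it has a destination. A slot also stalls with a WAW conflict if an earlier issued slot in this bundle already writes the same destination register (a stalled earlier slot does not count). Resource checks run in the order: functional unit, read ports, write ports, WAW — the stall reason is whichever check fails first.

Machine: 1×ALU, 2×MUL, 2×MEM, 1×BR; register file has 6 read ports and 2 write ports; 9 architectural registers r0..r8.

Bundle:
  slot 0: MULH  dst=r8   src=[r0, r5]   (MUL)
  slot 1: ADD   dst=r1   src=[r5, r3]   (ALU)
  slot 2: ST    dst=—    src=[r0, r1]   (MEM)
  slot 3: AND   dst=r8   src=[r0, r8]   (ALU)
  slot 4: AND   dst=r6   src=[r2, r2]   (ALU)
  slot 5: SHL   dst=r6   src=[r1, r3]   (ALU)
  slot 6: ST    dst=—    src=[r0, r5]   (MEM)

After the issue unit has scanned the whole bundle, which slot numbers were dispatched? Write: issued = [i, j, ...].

slot 0 (MUL): ISSUE — free A1,Mu1,Ld2,B1 rp4 wp1
slot 1 (ALU): ISSUE — free A0,Mu1,Ld2,B1 rp2 wp0
slot 2 (MEM): ISSUE — free A0,Mu1,Ld1,B1 rp0 wp0
slot 3 (ALU): stall FU — free A0,Mu1,Ld1,B1 rp0 wp0
slot 4 (ALU): stall FU — free A0,Mu1,Ld1,B1 rp0 wp0
slot 5 (ALU): stall FU — free A0,Mu1,Ld1,B1 rp0 wp0
slot 6 (MEM): stall RD_PORT — free A0,Mu1,Ld1,B1 rp0 wp0

issued = [0, 1, 2]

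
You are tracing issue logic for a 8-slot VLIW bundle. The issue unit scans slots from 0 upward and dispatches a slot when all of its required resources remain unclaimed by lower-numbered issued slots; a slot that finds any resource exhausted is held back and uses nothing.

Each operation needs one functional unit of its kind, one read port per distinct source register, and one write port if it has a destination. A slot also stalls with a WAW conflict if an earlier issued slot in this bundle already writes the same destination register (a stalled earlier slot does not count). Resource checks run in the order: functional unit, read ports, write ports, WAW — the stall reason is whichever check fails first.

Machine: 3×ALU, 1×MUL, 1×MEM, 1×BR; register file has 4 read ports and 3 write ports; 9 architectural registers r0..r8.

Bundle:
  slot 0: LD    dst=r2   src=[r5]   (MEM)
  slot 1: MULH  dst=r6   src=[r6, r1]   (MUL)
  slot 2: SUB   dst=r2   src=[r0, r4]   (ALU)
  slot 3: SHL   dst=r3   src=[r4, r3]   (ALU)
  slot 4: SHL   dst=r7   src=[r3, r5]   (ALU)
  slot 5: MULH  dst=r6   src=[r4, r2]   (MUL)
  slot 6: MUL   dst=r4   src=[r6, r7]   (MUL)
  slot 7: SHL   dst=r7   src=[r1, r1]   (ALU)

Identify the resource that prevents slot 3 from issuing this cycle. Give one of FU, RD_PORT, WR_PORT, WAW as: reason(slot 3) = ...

reason(slot 3) = RD_PORT

  0. MEM→r2 ⇒ go  {3A/1Mu/0Ld/1B | 3r 2w}
  1. MUL→r6 ⇒ go  {3A/0Mu/0Ld/1B | 1r 1w}
  2. ALU→r2 ⇒ no(RD_PORT)  {3A/0Mu/0Ld/1B | 1r 1w}
  3. ALU→r3 ⇒ no(RD_PORT)  {3A/0Mu/0Ld/1B | 1r 1w}
  4. ALU→r7 ⇒ no(RD_PORT)  {3A/0Mu/0Ld/1B | 1r 1w}
  5. MUL→r6 ⇒ no(FU)  {3A/0Mu/0Ld/1B | 1r 1w}
  6. MUL→r4 ⇒ no(FU)  {3A/0Mu/0Ld/1B | 1r 1w}
  7. ALU→r7 ⇒ go  {2A/0Mu/0Ld/1B | 0r 0w}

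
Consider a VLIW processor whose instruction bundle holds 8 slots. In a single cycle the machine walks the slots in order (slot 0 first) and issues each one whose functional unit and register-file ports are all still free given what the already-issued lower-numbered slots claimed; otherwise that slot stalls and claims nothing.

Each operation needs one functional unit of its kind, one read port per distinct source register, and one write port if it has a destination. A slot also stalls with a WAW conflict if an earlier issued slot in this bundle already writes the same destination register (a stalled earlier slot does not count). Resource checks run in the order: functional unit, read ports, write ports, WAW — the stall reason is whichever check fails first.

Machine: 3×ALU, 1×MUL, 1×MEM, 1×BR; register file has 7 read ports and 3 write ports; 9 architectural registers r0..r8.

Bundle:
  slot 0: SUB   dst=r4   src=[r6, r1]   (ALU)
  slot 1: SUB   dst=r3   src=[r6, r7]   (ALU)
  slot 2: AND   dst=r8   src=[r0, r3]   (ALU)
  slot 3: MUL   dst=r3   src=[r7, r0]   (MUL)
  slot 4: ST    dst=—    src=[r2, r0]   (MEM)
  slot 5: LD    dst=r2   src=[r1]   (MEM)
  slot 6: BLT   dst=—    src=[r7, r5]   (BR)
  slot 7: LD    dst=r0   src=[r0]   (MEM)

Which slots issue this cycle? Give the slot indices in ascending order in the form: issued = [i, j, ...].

slot 0 (ALU): ISSUE — free A2,Mu1,Ld1,B1 rp5 wp2
slot 1 (ALU): ISSUE — free A1,Mu1,Ld1,B1 rp3 wp1
slot 2 (ALU): ISSUE — free A0,Mu1,Ld1,B1 rp1 wp0
slot 3 (MUL): stall RD_PORT — free A0,Mu1,Ld1,B1 rp1 wp0
slot 4 (MEM): stall RD_PORT — free A0,Mu1,Ld1,B1 rp1 wp0
slot 5 (MEM): stall WR_PORT — free A0,Mu1,Ld1,B1 rp1 wp0
slot 6 (BR): stall RD_PORT — free A0,Mu1,Ld1,B1 rp1 wp0
slot 7 (MEM): stall WR_PORT — free A0,Mu1,Ld1,B1 rp1 wp0

issued = [0, 1, 2]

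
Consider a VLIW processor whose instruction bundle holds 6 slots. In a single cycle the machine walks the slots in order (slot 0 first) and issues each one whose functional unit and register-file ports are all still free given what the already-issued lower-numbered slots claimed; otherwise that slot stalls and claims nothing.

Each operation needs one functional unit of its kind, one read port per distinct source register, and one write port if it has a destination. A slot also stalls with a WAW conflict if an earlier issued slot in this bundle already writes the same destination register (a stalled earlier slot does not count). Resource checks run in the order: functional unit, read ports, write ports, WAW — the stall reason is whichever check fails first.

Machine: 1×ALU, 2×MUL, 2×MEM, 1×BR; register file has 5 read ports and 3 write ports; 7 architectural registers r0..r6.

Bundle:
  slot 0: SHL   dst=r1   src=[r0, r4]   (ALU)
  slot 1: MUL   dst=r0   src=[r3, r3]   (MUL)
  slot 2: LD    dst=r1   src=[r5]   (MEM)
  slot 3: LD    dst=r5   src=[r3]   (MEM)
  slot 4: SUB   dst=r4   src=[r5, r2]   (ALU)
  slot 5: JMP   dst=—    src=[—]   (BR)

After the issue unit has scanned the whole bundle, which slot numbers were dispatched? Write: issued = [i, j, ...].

slot 0 (ALU): ISSUE — free A0,Mu2,Ld2,B1 rp3 wp2
slot 1 (MUL): ISSUE — free A0,Mu1,Ld2,B1 rp2 wp1
slot 2 (MEM): stall WAW — free A0,Mu1,Ld2,B1 rp2 wp1
slot 3 (MEM): ISSUE — free A0,Mu1,Ld1,B1 rp1 wp0
slot 4 (ALU): stall FU — free A0,Mu1,Ld1,B1 rp1 wp0
slot 5 (BR): ISSUE — free A0,Mu1,Ld1,B0 rp1 wp0

issued = [0, 1, 3, 5]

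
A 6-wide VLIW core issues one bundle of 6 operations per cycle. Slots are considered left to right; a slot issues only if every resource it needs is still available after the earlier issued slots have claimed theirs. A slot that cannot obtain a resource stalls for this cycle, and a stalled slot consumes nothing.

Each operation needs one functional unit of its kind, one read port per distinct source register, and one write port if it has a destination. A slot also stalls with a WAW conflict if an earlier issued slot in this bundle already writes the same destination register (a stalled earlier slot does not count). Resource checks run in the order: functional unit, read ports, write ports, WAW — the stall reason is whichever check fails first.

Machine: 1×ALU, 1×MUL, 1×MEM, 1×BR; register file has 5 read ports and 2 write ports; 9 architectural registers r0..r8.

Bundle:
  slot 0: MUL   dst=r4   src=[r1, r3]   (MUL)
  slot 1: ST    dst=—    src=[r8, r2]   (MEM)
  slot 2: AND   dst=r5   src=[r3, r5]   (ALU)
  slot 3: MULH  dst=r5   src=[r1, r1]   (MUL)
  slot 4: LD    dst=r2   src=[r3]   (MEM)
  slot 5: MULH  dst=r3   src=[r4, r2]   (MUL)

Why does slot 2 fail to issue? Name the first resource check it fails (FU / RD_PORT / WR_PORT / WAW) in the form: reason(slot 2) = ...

reason(slot 2) = RD_PORT

  0. MUL→r4 ⇒ go  {1A/0Mu/1Ld/1B | 3r 1w}
  1. MEM ⇒ go  {1A/0Mu/0Ld/1B | 1r 1w}
  2. ALU→r5 ⇒ no(RD_PORT)  {1A/0Mu/0Ld/1B | 1r 1w}
  3. MUL→r5 ⇒ no(FU)  {1A/0Mu/0Ld/1B | 1r 1w}
  4. MEM→r2 ⇒ no(FU)  {1A/0Mu/0Ld/1B | 1r 1w}
  5. MUL→r3 ⇒ no(FU)  {1A/0Mu/0Ld/1B | 1r 1w}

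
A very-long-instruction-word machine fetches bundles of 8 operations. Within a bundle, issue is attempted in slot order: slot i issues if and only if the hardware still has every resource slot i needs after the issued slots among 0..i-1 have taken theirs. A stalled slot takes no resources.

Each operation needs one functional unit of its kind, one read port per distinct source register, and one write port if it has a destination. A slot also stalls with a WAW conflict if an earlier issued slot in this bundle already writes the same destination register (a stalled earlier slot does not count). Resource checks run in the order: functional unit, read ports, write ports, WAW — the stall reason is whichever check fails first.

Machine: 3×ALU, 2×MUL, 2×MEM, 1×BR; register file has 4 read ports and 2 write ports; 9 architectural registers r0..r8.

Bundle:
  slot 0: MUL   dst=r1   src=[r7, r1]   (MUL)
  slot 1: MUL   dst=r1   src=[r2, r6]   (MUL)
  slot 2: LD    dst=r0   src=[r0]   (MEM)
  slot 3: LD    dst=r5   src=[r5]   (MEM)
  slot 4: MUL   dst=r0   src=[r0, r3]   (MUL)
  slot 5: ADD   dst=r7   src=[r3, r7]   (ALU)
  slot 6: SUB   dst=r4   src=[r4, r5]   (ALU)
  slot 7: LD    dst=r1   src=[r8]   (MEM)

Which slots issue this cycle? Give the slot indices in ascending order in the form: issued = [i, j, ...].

(0) want 1×MUL +2rd +1wr — yes → AL3|MU1|ME2|BR1|rd2|wr1
(1) want 1×MUL +2rd +1wr — WAW → AL3|MU1|ME2|BR1|rd2|wr1
(2) want 1×MEM +1rd +1wr — yes → AL3|MU1|ME1|BR1|rd1|wr0
(3) want 1×MEM +1rd +1wr — WR_PORT → AL3|MU1|ME1|BR1|rd1|wr0
(4) want 1×MUL +2rd +1wr — RD_PORT → AL3|MU1|ME1|BR1|rd1|wr0
(5) want 1×ALU +2rd +1wr — RD_PORT → AL3|MU1|ME1|BR1|rd1|wr0
(6) want 1×ALU +2rd +1wr — RD_PORT → AL3|MU1|ME1|BR1|rd1|wr0
(7) want 1×MEM +1rd +1wr — WR_PORT → AL3|MU1|ME1|BR1|rd1|wr0

issued = [0, 2]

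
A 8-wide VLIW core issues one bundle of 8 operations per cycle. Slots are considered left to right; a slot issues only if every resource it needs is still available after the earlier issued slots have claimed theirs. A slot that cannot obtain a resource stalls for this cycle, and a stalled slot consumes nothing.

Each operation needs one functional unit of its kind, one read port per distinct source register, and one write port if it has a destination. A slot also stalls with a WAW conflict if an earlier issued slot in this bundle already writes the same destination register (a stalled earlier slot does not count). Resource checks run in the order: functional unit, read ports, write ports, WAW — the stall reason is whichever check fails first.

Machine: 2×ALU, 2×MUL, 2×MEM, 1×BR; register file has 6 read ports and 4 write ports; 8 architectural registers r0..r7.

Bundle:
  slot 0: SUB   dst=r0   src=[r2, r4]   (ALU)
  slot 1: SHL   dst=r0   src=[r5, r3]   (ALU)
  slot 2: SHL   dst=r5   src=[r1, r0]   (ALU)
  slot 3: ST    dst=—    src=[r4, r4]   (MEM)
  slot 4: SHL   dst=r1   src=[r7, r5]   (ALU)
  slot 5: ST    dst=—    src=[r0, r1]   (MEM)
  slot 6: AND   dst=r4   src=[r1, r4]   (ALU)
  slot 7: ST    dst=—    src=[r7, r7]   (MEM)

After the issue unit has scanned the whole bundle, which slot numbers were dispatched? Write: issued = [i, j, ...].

issued = [0, 2, 3, 7]

slot 0 (ALU): ISSUE — free A1,Mu2,Ld2,B1 rp4 wp3
slot 1 (ALU): stall WAW — free A1,Mu2,Ld2,B1 rp4 wp3
slot 2 (ALU): ISSUE — free A0,Mu2,Ld2,B1 rp2 wp2
slot 3 (MEM): ISSUE — free A0,Mu2,Ld1,B1 rp1 wp2
slot 4 (ALU): stall FU — free A0,Mu2,Ld1,B1 rp1 wp2
slot 5 (MEM): stall RD_PORT — free A0,Mu2,Ld1,B1 rp1 wp2
slot 6 (ALU): stall FU — free A0,Mu2,Ld1,B1 rp1 wp2
slot 7 (MEM): ISSUE — free A0,Mu2,Ld0,B1 rp0 wp2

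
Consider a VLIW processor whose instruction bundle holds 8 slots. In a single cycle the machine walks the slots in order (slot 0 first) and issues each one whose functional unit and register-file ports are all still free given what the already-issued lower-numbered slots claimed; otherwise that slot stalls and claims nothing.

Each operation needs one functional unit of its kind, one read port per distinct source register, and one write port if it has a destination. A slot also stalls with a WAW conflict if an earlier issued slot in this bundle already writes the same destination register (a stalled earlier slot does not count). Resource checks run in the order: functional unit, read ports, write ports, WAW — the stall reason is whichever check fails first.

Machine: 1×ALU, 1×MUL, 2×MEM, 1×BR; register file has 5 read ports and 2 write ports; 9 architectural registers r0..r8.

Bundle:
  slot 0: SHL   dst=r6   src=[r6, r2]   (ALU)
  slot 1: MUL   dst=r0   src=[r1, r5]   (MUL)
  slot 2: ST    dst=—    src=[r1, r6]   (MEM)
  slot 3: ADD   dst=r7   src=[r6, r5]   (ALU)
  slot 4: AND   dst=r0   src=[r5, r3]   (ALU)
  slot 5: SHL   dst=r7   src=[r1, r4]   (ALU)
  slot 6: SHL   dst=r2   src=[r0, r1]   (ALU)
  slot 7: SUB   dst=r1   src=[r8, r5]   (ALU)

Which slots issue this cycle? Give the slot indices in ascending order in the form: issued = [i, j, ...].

(0) want 1×ALU +2rd +1wr — yes → AL0|MU1|ME2|BR1|rd3|wr1
(1) want 1×MUL +2rd +1wr — yes → AL0|MU0|ME2|BR1|rd1|wr0
(2) want 1×MEM +2rd +0wr — RD_PORT → AL0|MU0|ME2|BR1|rd1|wr0
(3) want 1×ALU +2rd +1wr — FU → AL0|MU0|ME2|BR1|rd1|wr0
(4) want 1×ALU +2rd +1wr — FU → AL0|MU0|ME2|BR1|rd1|wr0
(5) want 1×ALU +2rd +1wr — FU → AL0|MU0|ME2|BR1|rd1|wr0
(6) want 1×ALU +2rd +1wr — FU → AL0|MU0|ME2|BR1|rd1|wr0
(7) want 1×ALU +2rd +1wr — FU → AL0|MU0|ME2|BR1|rd1|wr0

issued = [0, 1]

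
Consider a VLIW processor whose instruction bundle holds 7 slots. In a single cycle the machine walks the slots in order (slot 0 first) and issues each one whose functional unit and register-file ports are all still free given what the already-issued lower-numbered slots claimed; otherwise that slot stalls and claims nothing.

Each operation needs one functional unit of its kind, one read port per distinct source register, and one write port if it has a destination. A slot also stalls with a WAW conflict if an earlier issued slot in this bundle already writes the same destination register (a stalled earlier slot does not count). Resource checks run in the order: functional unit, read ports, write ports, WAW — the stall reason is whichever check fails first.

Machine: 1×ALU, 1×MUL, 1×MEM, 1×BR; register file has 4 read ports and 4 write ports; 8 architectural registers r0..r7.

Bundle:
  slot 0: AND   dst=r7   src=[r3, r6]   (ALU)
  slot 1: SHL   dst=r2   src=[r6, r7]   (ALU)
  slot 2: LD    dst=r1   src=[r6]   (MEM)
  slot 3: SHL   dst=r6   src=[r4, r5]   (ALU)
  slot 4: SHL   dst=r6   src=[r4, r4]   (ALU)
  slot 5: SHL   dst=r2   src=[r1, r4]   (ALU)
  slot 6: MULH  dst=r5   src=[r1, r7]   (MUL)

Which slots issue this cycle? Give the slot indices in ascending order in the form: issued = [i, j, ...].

slot 0 (ALU): ISSUE — free A0,Mu1,Ld1,B1 rp2 wp3
slot 1 (ALU): stall FU — free A0,Mu1,Ld1,B1 rp2 wp3
slot 2 (MEM): ISSUE — free A0,Mu1,Ld0,B1 rp1 wp2
slot 3 (ALU): stall FU — free A0,Mu1,Ld0,B1 rp1 wp2
slot 4 (ALU): stall FU — free A0,Mu1,Ld0,B1 rp1 wp2
slot 5 (ALU): stall FU — free A0,Mu1,Ld0,B1 rp1 wp2
slot 6 (MUL): stall RD_PORT — free A0,Mu1,Ld0,B1 rp1 wp2

issued = [0, 2]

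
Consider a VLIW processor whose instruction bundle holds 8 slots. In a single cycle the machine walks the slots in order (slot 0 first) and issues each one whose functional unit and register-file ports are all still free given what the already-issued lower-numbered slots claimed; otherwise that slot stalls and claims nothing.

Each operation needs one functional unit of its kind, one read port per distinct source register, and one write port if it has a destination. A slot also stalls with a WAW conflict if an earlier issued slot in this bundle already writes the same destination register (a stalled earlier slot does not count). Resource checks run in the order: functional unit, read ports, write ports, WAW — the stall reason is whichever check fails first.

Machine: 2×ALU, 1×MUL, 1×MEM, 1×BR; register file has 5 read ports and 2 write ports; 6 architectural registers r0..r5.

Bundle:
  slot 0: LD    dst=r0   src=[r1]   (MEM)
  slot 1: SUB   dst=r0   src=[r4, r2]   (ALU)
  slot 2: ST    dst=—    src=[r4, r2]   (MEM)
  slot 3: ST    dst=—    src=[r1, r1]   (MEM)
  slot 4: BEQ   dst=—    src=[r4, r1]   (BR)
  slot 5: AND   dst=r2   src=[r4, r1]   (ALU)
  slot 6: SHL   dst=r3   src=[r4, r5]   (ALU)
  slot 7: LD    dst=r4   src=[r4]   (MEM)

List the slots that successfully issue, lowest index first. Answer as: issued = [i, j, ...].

issued = [0, 4, 5]

#0 MEM src=r1 dispatched  <A:2 Mu:1 Ld:0 B:1 rd:4 wr:1>
#1 ALU src=r4,r2 held:WAW  <A:2 Mu:1 Ld:0 B:1 rd:4 wr:1>
#2 MEM src=r4,r2 held:FU  <A:2 Mu:1 Ld:0 B:1 rd:4 wr:1>
#3 MEM src=r1,r1 held:FU  <A:2 Mu:1 Ld:0 B:1 rd:4 wr:1>
#4 BR src=r4,r1 dispatched  <A:2 Mu:1 Ld:0 B:0 rd:2 wr:1>
#5 ALU src=r4,r1 dispatched  <A:1 Mu:1 Ld:0 B:0 rd:0 wr:0>
#6 ALU src=r4,r5 held:RD_PORT  <A:1 Mu:1 Ld:0 B:0 rd:0 wr:0>
#7 MEM src=r4 held:FU  <A:1 Mu:1 Ld:0 B:0 rd:0 wr:0>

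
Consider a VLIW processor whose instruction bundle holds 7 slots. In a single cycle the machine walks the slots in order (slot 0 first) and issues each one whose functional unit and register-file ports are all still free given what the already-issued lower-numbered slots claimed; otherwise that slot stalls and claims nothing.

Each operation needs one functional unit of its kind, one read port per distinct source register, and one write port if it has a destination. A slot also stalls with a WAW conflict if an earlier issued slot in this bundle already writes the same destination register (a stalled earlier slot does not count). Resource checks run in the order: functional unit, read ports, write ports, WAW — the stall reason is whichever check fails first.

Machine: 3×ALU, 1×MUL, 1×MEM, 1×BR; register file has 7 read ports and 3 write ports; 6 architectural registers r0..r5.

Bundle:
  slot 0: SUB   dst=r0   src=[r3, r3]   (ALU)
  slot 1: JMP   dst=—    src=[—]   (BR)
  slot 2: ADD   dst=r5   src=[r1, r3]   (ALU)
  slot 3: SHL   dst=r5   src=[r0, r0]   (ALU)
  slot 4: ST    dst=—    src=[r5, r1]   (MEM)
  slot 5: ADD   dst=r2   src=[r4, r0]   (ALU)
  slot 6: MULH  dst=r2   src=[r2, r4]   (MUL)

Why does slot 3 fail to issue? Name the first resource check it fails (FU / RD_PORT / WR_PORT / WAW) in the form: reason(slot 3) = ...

(0) want 1×ALU +1rd +1wr — yes → AL2|MU1|ME1|BR1|rd6|wr2
(1) want 1×BR +0rd +0wr — yes → AL2|MU1|ME1|BR0|rd6|wr2
(2) want 1×ALU +2rd +1wr — yes → AL1|MU1|ME1|BR0|rd4|wr1
(3) want 1×ALU +1rd +1wr — WAW → AL1|MU1|ME1|BR0|rd4|wr1
(4) want 1×MEM +2rd +0wr — yes → AL1|MU1|ME0|BR0|rd2|wr1
(5) want 1×ALU +2rd +1wr — yes → AL0|MU1|ME0|BR0|rd0|wr0
(6) want 1×MUL +2rd +1wr — RD_PORT → AL0|MU1|ME0|BR0|rd0|wr0

reason(slot 3) = WAW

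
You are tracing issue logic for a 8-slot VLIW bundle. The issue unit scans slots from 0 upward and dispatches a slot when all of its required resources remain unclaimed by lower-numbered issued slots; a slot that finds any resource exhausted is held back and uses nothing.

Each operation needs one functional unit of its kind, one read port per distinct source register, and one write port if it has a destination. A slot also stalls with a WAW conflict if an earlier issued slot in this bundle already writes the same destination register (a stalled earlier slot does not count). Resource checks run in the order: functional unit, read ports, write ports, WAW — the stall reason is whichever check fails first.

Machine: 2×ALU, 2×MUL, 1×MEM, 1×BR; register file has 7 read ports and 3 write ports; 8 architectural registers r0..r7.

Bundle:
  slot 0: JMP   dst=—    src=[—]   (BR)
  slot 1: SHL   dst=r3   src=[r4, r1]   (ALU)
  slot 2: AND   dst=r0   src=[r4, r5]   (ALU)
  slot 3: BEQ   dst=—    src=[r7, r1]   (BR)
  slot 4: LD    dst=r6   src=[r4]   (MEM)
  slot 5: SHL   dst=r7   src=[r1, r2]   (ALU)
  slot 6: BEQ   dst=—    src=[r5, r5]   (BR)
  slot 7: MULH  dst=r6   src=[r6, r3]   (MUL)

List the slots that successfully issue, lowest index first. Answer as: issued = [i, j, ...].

issued = [0, 1, 2, 4]

slot 0 (BR): ISSUE — free A2,Mu2,Ld1,B0 rp7 wp3
slot 1 (ALU): ISSUE — free A1,Mu2,Ld1,B0 rp5 wp2
slot 2 (ALU): ISSUE — free A0,Mu2,Ld1,B0 rp3 wp1
slot 3 (BR): stall FU — free A0,Mu2,Ld1,B0 rp3 wp1
slot 4 (MEM): ISSUE — free A0,Mu2,Ld0,B0 rp2 wp0
slot 5 (ALU): stall FU — free A0,Mu2,Ld0,B0 rp2 wp0
slot 6 (BR): stall FU — free A0,Mu2,Ld0,B0 rp2 wp0
slot 7 (MUL): stall WR_PORT — free A0,Mu2,Ld0,B0 rp2 wp0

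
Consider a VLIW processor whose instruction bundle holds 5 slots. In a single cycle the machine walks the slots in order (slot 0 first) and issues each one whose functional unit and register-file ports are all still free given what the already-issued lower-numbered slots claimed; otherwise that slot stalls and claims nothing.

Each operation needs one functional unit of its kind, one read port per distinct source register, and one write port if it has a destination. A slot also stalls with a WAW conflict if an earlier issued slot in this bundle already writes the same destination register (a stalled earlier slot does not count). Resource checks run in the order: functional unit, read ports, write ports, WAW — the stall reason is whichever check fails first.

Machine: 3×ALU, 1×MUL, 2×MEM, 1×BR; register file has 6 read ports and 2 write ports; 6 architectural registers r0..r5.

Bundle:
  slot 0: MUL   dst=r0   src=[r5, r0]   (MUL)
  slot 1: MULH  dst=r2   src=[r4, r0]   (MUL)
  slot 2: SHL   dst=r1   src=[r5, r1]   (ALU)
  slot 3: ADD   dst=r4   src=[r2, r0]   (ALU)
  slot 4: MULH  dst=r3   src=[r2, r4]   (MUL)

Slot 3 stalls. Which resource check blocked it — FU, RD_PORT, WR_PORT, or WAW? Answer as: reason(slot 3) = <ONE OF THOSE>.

reason(slot 3) = WR_PORT

[0] MUL needs rd=2 wr=1: ok; after: ALU=3 MUL=0 MEM=2 BR=1, R=4, W=1
[1] MUL needs rd=2 wr=1: FU; after: ALU=3 MUL=0 MEM=2 BR=1, R=4, W=1
[2] ALU needs rd=2 wr=1: ok; after: ALU=2 MUL=0 MEM=2 BR=1, R=2, W=0
[3] ALU needs rd=2 wr=1: WR_PORT; after: ALU=2 MUL=0 MEM=2 BR=1, R=2, W=0
[4] MUL needs rd=2 wr=1: FU; after: ALU=2 MUL=0 MEM=2 BR=1, R=2, W=0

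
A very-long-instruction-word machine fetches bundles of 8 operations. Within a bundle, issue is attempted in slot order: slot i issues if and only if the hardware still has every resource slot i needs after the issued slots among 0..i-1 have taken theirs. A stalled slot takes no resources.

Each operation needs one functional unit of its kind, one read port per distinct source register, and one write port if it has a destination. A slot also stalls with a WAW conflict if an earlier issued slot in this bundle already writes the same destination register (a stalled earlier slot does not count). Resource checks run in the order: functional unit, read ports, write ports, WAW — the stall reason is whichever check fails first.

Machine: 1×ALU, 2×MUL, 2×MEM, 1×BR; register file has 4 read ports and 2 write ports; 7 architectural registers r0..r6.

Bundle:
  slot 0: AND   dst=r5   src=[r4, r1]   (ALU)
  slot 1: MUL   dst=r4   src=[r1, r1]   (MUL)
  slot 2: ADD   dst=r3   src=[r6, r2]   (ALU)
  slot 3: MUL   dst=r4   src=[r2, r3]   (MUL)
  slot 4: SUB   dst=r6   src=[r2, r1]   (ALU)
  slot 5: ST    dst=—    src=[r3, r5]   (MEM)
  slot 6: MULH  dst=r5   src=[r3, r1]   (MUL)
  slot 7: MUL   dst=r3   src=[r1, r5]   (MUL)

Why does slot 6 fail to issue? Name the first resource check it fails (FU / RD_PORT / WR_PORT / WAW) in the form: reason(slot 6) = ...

reason(slot 6) = RD_PORT

#0 ALU src=r4,r1 dispatched  <A:0 Mu:2 Ld:2 B:1 rd:2 wr:1>
#1 MUL src=r1,r1 dispatched  <A:0 Mu:1 Ld:2 B:1 rd:1 wr:0>
#2 ALU src=r6,r2 held:FU  <A:0 Mu:1 Ld:2 B:1 rd:1 wr:0>
#3 MUL src=r2,r3 held:RD_PORT  <A:0 Mu:1 Ld:2 B:1 rd:1 wr:0>
#4 ALU src=r2,r1 held:FU  <A:0 Mu:1 Ld:2 B:1 rd:1 wr:0>
#5 MEM src=r3,r5 held:RD_PORT  <A:0 Mu:1 Ld:2 B:1 rd:1 wr:0>
#6 MUL src=r3,r1 held:RD_PORT  <A:0 Mu:1 Ld:2 B:1 rd:1 wr:0>
#7 MUL src=r1,r5 held:RD_PORT  <A:0 Mu:1 Ld:2 B:1 rd:1 wr:0>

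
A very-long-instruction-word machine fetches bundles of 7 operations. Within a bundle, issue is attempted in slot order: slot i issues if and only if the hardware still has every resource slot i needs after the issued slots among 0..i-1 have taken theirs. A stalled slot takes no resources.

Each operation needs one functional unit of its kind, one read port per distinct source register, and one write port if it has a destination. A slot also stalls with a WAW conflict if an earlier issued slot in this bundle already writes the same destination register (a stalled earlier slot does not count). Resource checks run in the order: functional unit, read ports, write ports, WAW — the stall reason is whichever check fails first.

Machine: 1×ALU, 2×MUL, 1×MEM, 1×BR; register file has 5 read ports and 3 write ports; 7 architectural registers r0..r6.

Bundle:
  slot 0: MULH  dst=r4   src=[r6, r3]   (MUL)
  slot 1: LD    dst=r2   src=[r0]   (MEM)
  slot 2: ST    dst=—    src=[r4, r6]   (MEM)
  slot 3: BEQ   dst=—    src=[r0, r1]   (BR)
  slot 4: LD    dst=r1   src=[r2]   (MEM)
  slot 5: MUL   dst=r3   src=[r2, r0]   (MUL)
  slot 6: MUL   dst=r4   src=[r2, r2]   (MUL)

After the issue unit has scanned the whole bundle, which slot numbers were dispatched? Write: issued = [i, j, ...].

issued = [0, 1, 3]

[0] MUL needs rd=2 wr=1: ok; after: ALU=1 MUL=1 MEM=1 BR=1, R=3, W=2
[1] MEM needs rd=1 wr=1: ok; after: ALU=1 MUL=1 MEM=0 BR=1, R=2, W=1
[2] MEM needs rd=2 wr=0: FU; after: ALU=1 MUL=1 MEM=0 BR=1, R=2, W=1
[3] BR needs rd=2 wr=0: ok; after: ALU=1 MUL=1 MEM=0 BR=0, R=0, W=1
[4] MEM needs rd=1 wr=1: FU; after: ALU=1 MUL=1 MEM=0 BR=0, R=0, W=1
[5] MUL needs rd=2 wr=1: RD_PORT; after: ALU=1 MUL=1 MEM=0 BR=0, R=0, W=1
[6] MUL needs rd=1 wr=1: RD_PORT; after: ALU=1 MUL=1 MEM=0 BR=0, R=0, W=1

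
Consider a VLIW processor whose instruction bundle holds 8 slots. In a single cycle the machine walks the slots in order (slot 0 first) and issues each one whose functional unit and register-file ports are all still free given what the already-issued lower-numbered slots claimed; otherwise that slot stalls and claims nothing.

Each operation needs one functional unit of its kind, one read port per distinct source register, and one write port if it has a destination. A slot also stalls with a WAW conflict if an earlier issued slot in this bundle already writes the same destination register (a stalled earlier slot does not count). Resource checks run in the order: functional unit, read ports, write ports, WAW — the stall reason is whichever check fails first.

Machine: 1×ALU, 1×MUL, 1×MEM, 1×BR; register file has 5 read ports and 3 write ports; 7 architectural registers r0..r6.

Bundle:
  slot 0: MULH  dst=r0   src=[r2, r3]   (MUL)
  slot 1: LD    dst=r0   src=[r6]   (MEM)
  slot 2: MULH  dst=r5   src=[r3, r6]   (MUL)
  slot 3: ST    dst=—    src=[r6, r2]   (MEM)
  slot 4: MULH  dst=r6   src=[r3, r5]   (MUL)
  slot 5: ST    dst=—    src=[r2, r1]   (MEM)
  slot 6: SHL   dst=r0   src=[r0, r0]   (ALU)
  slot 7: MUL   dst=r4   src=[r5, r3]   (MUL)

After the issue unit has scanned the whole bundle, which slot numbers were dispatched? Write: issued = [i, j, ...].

issued = [0, 3]

slot 0 (MUL): ISSUE — free A1,Mu0,Ld1,B1 rp3 wp2
slot 1 (MEM): stall WAW — free A1,Mu0,Ld1,B1 rp3 wp2
slot 2 (MUL): stall FU — free A1,Mu0,Ld1,B1 rp3 wp2
slot 3 (MEM): ISSUE — free A1,Mu0,Ld0,B1 rp1 wp2
slot 4 (MUL): stall FU — free A1,Mu0,Ld0,B1 rp1 wp2
slot 5 (MEM): stall FU — free A1,Mu0,Ld0,B1 rp1 wp2
slot 6 (ALU): stall WAW — free A1,Mu0,Ld0,B1 rp1 wp2
slot 7 (MUL): stall FU — free A1,Mu0,Ld0,B1 rp1 wp2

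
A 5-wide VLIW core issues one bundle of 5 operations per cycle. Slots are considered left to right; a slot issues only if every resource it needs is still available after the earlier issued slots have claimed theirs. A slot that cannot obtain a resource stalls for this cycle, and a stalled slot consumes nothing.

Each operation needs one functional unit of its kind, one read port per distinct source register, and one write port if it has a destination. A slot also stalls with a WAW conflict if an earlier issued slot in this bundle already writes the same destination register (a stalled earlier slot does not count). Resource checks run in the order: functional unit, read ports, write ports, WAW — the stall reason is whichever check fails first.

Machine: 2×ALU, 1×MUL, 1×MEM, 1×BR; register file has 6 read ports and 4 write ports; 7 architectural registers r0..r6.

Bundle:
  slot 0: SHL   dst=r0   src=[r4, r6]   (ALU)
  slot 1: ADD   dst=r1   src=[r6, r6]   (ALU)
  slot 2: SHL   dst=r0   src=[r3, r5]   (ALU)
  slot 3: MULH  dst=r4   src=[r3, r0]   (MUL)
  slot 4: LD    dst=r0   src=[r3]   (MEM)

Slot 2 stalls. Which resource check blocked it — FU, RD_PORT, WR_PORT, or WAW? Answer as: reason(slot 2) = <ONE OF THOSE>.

reason(slot 2) = FU

  0. ALU→r0 ⇒ go  {1A/1Mu/1Ld/1B | 4r 3w}
  1. ALU→r1 ⇒ go  {0A/1Mu/1Ld/1B | 3r 2w}
  2. ALU→r0 ⇒ no(FU)  {0A/1Mu/1Ld/1B | 3r 2w}
  3. MUL→r4 ⇒ go  {0A/0Mu/1Ld/1B | 1r 1w}
  4. MEM→r0 ⇒ no(WAW)  {0A/0Mu/1Ld/1B | 1r 1w}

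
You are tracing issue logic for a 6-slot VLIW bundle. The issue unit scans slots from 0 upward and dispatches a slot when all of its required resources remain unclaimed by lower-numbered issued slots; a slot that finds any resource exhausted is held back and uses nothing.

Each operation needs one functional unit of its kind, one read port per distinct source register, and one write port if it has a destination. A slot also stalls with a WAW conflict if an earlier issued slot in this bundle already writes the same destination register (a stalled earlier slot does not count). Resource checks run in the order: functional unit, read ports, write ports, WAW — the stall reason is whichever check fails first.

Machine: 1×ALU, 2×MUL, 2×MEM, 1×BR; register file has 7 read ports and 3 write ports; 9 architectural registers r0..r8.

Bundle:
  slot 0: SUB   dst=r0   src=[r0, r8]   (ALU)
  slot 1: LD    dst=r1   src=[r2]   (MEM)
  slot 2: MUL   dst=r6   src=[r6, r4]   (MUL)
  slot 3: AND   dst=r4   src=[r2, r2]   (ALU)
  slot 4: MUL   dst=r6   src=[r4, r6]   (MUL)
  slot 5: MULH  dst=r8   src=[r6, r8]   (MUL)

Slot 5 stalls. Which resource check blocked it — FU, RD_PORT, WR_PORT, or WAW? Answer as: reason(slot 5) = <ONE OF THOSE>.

slot 0 (ALU): ISSUE — free A0,Mu2,Ld2,B1 rp5 wp2
slot 1 (MEM): ISSUE — free A0,Mu2,Ld1,B1 rp4 wp1
slot 2 (MUL): ISSUE — free A0,Mu1,Ld1,B1 rp2 wp0
slot 3 (ALU): stall FU — free A0,Mu1,Ld1,B1 rp2 wp0
slot 4 (MUL): stall WR_PORT — free A0,Mu1,Ld1,B1 rp2 wp0
slot 5 (MUL): stall WR_PORT — free A0,Mu1,Ld1,B1 rp2 wp0

reason(slot 5) = WR_PORT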